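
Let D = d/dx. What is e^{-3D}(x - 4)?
x - 7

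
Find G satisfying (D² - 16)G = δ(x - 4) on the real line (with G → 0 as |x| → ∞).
-\frac{e^{-4|x - 4|}}{8}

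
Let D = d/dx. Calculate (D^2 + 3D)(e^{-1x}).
- 2 e^{- x}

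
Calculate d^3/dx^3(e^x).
e^{x}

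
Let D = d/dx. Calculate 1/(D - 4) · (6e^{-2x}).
- e^{- 2 x}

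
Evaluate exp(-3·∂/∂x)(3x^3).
3 x^{3} - 27 x^{2} + 81 x - 81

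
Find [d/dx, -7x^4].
- 28 x^{3}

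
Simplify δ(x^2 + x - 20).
\frac{\delta(x - 4) + \delta(x + 5)}{9}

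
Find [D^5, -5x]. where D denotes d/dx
-25D^{4}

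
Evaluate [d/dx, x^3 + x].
3 x^{2} + 1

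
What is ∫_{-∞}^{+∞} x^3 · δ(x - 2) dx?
8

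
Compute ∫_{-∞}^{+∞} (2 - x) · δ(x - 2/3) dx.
\frac{4}{3}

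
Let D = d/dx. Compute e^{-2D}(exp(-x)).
e^{2 - x}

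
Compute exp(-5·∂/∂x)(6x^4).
6 x^{4} - 120 x^{3} + 900 x^{2} - 3000 x + 3750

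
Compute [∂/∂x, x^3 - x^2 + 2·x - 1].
3 x^{2} - 2 x + 2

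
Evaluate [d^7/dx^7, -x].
-7\frac{d^{6}}{dx^{6}}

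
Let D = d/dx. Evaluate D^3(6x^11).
5940 x^{8}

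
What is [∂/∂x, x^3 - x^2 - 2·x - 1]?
3 x^{2} - 2 x - 2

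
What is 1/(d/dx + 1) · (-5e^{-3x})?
\frac{5 e^{- 3 x}}{2}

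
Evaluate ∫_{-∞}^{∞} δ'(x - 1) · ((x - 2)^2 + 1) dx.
2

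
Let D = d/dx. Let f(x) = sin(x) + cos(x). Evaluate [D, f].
- \sin{\left(x \right)} + \cos{\left(x \right)}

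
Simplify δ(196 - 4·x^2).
\frac{\delta(x - 7) + \delta(x + 7)}{56}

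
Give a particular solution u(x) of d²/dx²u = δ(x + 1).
\frac{|x + 1|}{2}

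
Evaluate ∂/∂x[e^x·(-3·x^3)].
3 x^{2} \left(- x - 3\right) e^{x}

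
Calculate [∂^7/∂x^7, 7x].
49\frac{d^{6}}{dx^{6}}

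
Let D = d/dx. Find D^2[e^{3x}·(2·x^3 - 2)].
\left(18 x^{3} + 36 x^{2} + 12 x - 18\right) e^{3 x}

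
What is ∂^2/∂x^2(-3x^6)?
- 90 x^{4}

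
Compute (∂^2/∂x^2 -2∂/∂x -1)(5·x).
- 5 x - 10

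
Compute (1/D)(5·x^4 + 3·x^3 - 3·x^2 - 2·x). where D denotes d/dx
x^{5} + \frac{3 x^{4}}{4} - x^{3} - x^{2}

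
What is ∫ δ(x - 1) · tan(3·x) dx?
\tan{\left(3 \right)}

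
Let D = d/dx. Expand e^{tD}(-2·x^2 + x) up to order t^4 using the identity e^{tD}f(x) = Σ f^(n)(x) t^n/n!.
- 2 t^{2} - t \left(4 x - 1\right) - 2 x^{2} + x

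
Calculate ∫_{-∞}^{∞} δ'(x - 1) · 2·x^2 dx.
-4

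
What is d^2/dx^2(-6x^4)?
- 72 x^{2}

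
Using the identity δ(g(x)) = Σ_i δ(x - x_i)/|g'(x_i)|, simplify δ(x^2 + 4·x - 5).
\frac{\delta(x + 5) + \delta(x - 1)}{6}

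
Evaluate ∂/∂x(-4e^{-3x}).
12 e^{- 3 x}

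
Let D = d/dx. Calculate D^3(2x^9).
1008 x^{6}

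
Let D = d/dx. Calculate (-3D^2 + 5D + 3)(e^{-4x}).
- 65 e^{- 4 x}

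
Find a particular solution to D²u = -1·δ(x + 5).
-\frac{|x + 5|}{2}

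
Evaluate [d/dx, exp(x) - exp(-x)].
2 \cosh{\left(x \right)}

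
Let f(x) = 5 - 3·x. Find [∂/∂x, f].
-3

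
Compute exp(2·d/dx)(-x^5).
- x^{5} - 10 x^{4} - 40 x^{3} - 80 x^{2} - 80 x - 32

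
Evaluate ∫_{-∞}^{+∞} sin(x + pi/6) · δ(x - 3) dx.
\sin{\left(\frac{\pi}{6} + 3 \right)}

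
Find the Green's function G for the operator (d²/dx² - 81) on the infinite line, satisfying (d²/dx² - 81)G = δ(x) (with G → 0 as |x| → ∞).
-\frac{e^{-9|x|}}{18}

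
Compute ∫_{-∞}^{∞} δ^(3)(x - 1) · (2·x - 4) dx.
0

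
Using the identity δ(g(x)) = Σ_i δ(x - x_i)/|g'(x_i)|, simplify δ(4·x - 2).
\frac{\delta(x - 1/2)}{4}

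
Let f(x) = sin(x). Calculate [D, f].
\cos{\left(x \right)}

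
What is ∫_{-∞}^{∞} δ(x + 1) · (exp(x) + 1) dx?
e^{-1} + 1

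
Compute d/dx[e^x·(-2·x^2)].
2 x \left(- x - 2\right) e^{x}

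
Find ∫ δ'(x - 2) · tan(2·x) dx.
- 2 \tan^{2}{\left(4 \right)} - 2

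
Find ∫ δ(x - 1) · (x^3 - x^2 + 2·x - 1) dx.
1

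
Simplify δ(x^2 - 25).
\frac{\delta(x + 5) + \delta(x - 5)}{10}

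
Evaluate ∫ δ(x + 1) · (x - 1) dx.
-2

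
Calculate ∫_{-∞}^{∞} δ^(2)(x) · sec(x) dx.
1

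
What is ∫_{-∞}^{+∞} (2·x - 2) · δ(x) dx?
-2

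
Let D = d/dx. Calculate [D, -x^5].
- 5 x^{4}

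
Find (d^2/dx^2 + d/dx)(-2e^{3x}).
- 24 e^{3 x}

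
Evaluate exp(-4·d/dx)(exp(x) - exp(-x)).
- e^{4 - x} + e^{x - 4}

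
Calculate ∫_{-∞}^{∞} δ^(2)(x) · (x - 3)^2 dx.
2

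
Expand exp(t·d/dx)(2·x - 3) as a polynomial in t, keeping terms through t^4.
2 t + 2 x - 3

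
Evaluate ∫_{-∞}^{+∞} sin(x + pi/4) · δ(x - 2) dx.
\sin{\left(\frac{\pi}{4} + 2 \right)}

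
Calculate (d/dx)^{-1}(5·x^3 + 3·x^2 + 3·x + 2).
\frac{5 x^{4}}{4} + x^{3} + \frac{3 x^{2}}{2} + 2 x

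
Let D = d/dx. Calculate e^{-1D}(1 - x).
2 - x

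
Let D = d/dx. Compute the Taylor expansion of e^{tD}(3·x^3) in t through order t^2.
3 x \left(3 t^{2} + 3 t x + x^{2}\right)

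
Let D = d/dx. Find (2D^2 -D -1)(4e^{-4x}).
140 e^{- 4 x}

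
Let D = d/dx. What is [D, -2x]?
-2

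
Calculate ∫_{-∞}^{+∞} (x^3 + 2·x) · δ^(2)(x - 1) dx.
6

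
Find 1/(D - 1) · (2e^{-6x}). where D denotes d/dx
- \frac{2 e^{- 6 x}}{7}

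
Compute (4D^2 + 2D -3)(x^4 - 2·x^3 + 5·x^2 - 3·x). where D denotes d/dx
- 3 x^{4} + 14 x^{3} + 21 x^{2} - 19 x + 34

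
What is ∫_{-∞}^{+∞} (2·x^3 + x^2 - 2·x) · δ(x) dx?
0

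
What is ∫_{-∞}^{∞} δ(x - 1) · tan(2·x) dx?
\tan{\left(2 \right)}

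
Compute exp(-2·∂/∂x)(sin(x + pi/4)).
\sin{\left(x - 2 + \frac{\pi}{4} \right)}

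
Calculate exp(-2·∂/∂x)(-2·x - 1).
3 - 2 x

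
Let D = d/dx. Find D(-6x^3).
- 18 x^{2}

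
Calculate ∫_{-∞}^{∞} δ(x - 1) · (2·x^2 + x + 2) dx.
5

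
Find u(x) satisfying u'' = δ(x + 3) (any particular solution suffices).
\frac{|x + 3|}{2}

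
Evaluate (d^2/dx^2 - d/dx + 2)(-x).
1 - 2 x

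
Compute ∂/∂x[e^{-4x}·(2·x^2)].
4 x \left(1 - 2 x\right) e^{- 4 x}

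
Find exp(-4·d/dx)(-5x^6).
- 5 x^{6} + 120 x^{5} - 1200 x^{4} + 6400 x^{3} - 19200 x^{2} + 30720 x - 20480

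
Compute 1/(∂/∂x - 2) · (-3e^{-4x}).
\frac{e^{- 4 x}}{2}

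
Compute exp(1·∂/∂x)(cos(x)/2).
\frac{\cos{\left(x + 1 \right)}}{2}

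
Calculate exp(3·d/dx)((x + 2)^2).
x^{2} + 10 x + 25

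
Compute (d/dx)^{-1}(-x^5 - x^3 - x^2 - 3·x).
- \frac{x^{6}}{6} - \frac{x^{4}}{4} - \frac{x^{3}}{3} - \frac{3 x^{2}}{2}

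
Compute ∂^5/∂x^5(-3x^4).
0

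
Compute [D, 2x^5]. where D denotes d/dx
10 x^{4}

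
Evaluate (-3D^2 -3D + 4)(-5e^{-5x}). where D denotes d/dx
280 e^{- 5 x}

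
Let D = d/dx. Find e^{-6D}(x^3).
x^{3} - 18 x^{2} + 108 x - 216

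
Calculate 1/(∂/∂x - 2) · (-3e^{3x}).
- 3 e^{3 x}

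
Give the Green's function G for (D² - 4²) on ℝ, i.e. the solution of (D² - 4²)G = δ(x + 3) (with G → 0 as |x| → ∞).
-\frac{e^{-4|x + 3|}}{8}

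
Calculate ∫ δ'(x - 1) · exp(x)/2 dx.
- \frac{e}{2}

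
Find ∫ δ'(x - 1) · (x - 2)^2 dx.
2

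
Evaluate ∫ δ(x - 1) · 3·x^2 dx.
3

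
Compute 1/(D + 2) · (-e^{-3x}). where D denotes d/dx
e^{- 3 x}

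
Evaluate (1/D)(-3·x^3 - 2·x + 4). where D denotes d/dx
- \frac{3 x^{4}}{4} - x^{2} + 4 x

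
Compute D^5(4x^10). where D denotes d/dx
120960 x^{5}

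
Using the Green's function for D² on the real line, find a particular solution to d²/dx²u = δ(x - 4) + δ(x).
\frac{|x - 4|}{2} + \frac{|x|}{2}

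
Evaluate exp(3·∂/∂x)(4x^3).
4 x^{3} + 36 x^{2} + 108 x + 108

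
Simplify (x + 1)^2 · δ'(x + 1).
0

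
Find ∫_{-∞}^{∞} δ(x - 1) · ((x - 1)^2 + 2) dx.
2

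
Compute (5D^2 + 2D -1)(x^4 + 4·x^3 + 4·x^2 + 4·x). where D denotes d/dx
- x^{4} + 4 x^{3} + 80 x^{2} + 132 x + 48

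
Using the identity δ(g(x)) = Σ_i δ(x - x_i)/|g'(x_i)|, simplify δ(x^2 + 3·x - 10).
\frac{\delta(x + 5) + \delta(x - 2)}{7}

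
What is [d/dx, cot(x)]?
- \frac{1}{\sin^{2}{\left(x \right)}}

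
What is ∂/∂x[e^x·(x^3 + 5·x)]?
\left(3 x^{2} + x \left(x^{2} + 5\right) + 5\right) e^{x}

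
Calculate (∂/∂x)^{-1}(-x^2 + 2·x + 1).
- \frac{x^{3}}{3} + x^{2} + x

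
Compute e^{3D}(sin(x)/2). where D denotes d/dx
\frac{\sin{\left(x + 3 \right)}}{2}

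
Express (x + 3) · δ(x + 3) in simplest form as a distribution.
0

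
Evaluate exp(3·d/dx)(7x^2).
7 x^{2} + 42 x + 63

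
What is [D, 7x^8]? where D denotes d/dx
56 x^{7}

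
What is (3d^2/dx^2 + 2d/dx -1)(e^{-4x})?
39 e^{- 4 x}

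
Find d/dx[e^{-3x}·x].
\left(1 - 3 x\right) e^{- 3 x}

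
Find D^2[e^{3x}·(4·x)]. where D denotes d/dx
\left(36 x + 24\right) e^{3 x}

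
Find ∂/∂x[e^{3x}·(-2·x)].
\left(- 6 x - 2\right) e^{3 x}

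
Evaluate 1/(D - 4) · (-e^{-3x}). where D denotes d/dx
\frac{e^{- 3 x}}{7}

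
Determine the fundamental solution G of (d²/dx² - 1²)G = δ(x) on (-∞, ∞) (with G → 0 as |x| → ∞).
-\frac{e^{-|x|}}{2}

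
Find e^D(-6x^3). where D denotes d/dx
- 6 x^{3} - 18 x^{2} - 18 x - 6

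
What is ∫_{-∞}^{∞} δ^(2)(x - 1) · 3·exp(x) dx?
3 e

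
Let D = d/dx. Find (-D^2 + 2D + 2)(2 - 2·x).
- 4 x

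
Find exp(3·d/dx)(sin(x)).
\sin{\left(x + 3 \right)}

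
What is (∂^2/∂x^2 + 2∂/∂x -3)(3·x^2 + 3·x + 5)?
- 9 x^{2} + 3 x - 3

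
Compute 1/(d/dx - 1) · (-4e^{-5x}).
\frac{2 e^{- 5 x}}{3}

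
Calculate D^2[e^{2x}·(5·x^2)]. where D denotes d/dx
\left(20 x^{2} + 40 x + 10\right) e^{2 x}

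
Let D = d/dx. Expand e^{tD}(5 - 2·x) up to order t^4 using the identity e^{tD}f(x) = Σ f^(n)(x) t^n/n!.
- 2 t - 2 x + 5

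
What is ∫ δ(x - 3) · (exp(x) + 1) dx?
1 + e^{3}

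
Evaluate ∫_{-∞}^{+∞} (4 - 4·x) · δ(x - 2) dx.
-4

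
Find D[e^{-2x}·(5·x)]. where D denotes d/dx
5 \left(1 - 2 x\right) e^{- 2 x}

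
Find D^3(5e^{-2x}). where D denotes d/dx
- 40 e^{- 2 x}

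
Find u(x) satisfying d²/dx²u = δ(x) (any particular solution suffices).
\frac{|x|}{2}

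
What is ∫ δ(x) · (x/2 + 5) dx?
5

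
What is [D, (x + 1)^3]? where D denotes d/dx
3 \left(x + 1\right)^{2}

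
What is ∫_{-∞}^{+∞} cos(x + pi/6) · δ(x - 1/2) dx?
\cos{\left(\frac{1}{2} + \frac{\pi}{6} \right)}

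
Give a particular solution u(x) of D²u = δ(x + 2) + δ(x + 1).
\frac{|x + 2|}{2} + \frac{|x + 1|}{2}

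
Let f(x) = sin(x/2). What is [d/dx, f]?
\frac{\cos{\left(\frac{x}{2} \right)}}{2}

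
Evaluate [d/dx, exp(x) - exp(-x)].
2 \cosh{\left(x \right)}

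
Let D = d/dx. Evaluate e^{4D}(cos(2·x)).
\cos{\left(2 x + 8 \right)}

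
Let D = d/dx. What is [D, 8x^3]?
24 x^{2}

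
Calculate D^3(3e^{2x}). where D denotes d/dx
24 e^{2 x}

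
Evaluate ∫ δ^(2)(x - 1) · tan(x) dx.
2 \tan{\left(1 \right)} + 2 \tan^{3}{\left(1 \right)}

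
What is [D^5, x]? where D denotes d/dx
5D^{4}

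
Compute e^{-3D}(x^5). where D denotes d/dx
x^{5} - 15 x^{4} + 90 x^{3} - 270 x^{2} + 405 x - 243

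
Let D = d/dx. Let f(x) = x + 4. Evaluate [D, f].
1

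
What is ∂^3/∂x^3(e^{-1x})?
- e^{- x}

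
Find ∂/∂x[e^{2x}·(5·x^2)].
10 x \left(x + 1\right) e^{2 x}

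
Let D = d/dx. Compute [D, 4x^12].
48 x^{11}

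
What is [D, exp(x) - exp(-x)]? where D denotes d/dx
2 \cosh{\left(x \right)}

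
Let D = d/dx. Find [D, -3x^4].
- 12 x^{3}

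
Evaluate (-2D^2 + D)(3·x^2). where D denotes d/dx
6 x - 12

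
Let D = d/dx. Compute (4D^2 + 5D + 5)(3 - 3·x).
- 15 x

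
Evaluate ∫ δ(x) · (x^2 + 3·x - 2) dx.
-2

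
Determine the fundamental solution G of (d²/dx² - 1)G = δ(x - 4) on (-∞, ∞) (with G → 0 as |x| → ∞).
-\frac{e^{-|x - 4|}}{2}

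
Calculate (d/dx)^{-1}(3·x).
\frac{3 x^{2}}{2}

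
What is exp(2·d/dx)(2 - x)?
- x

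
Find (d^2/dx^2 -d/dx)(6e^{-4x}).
120 e^{- 4 x}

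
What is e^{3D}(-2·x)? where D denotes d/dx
- 2 x - 6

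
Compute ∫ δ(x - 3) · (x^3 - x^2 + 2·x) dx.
24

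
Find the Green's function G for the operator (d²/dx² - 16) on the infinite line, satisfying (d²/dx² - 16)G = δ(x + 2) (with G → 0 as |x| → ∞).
-\frac{e^{-4|x + 2|}}{8}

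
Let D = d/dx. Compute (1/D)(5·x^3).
\frac{5 x^{4}}{4}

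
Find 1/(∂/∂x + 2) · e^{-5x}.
- \frac{e^{- 5 x}}{3}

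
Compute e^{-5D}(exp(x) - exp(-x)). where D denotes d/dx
- e^{5 - x} + e^{x - 5}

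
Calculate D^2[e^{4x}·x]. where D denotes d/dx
\left(16 x + 8\right) e^{4 x}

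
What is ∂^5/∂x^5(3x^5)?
360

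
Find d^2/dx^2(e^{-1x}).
e^{- x}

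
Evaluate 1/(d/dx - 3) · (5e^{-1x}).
- \frac{5 e^{- x}}{4}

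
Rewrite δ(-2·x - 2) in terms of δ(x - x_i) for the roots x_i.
\frac{\delta(x + 1)}{2}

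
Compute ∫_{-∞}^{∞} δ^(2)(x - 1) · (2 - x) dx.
0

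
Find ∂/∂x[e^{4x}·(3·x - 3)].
\left(12 x - 9\right) e^{4 x}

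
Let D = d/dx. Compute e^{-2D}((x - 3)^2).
x^{2} - 10 x + 25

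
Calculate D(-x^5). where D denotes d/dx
- 5 x^{4}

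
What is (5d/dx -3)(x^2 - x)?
- 3 x^{2} + 13 x - 5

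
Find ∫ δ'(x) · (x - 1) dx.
-1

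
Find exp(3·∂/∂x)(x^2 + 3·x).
x^{2} + 9 x + 18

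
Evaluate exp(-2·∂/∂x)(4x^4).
4 x^{4} - 32 x^{3} + 96 x^{2} - 128 x + 64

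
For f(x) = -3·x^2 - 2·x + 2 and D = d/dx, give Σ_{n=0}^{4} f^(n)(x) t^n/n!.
- 3 t^{2} - 2 t \left(3 x + 1\right) - 3 x^{2} - 2 x + 2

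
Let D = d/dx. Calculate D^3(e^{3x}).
27 e^{3 x}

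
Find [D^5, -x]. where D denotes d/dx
-5D^{4}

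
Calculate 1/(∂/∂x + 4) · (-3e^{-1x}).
- e^{- x}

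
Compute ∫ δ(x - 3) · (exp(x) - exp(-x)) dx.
2 \sinh{\left(3 \right)}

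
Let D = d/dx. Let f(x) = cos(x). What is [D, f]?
- \sin{\left(x \right)}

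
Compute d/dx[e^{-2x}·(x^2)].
2 x \left(1 - x\right) e^{- 2 x}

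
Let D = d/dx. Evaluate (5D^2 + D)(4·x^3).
12 x \left(x + 10\right)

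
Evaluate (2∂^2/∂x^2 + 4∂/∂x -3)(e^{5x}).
67 e^{5 x}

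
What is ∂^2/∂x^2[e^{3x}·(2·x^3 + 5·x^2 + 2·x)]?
\left(18 x^{3} + 81 x^{2} + 90 x + 22\right) e^{3 x}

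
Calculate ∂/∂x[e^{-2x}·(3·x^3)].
x^{2} \left(9 - 6 x\right) e^{- 2 x}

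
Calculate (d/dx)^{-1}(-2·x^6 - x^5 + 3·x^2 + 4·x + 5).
- \frac{2 x^{7}}{7} - \frac{x^{6}}{6} + x^{3} + 2 x^{2} + 5 x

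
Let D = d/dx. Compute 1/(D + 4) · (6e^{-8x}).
- \frac{3 e^{- 8 x}}{2}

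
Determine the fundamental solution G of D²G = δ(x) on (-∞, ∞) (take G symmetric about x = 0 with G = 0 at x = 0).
\frac{|x|}{2}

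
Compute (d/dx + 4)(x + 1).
4 x + 5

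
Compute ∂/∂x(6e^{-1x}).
- 6 e^{- x}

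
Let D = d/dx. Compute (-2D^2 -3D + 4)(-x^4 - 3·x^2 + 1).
- 4 x^{4} + 12 x^{3} + 12 x^{2} + 18 x + 16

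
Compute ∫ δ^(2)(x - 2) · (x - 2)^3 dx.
0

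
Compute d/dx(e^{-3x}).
- 3 e^{- 3 x}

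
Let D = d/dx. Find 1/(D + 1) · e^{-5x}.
- \frac{e^{- 5 x}}{4}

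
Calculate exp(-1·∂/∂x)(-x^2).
- x^{2} + 2 x - 1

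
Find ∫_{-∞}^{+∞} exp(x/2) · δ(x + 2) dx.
e^{-1}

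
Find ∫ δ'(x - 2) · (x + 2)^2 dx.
-8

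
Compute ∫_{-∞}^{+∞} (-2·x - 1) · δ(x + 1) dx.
1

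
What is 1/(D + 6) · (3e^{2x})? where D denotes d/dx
\frac{3 e^{2 x}}{8}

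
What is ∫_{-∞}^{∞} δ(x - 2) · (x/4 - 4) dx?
- \frac{7}{2}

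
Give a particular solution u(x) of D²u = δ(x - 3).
\frac{|x - 3|}{2}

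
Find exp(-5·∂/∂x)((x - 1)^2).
x^{2} - 12 x + 36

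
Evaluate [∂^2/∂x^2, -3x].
-6\frac{d}{dx}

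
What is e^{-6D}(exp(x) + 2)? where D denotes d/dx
e^{x - 6} + 2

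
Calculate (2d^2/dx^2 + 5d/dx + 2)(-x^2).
- 2 x^{2} - 10 x - 4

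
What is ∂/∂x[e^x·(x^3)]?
x^{2} \left(x + 3\right) e^{x}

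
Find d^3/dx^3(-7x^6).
- 840 x^{3}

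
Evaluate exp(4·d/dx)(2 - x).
- x - 2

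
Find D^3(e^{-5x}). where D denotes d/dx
- 125 e^{- 5 x}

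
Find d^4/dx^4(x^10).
5040 x^{6}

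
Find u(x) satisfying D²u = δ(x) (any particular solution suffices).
\frac{|x|}{2}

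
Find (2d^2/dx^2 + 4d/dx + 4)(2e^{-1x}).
4 e^{- x}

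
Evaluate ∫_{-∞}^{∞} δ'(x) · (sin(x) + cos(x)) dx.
-1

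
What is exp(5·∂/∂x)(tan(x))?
\tan{\left(x + 5 \right)}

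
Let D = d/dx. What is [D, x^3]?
3 x^{2}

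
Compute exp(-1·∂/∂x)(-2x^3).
- 2 x^{3} + 6 x^{2} - 6 x + 2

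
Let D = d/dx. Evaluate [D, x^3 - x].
3 x^{2} - 1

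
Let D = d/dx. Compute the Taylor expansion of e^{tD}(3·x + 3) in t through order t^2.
3 t + 3 x + 3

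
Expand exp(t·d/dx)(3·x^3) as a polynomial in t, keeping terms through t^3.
3 t^{3} + 9 t^{2} x + 9 t x^{2} + 3 x^{3}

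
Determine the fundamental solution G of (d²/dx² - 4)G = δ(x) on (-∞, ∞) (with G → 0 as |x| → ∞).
-\frac{e^{-2|x|}}{4}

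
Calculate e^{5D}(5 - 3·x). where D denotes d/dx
- 3 x - 10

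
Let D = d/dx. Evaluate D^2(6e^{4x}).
96 e^{4 x}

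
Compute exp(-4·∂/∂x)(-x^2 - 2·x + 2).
- x^{2} + 6 x - 6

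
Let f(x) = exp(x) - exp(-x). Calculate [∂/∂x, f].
2 \cosh{\left(x \right)}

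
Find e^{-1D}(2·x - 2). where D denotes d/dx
2 x - 4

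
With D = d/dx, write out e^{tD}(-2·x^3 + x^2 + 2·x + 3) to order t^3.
- 2 t^{3} + t^{2} \left(1 - 6 x\right) + 2 t \left(- 3 x^{2} + x + 1\right) - 2 x^{3} + x^{2} + 2 x + 3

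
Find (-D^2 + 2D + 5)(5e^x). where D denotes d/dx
30 e^{x}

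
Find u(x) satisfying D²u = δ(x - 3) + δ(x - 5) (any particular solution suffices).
\frac{|x - 3|}{2} + \frac{|x - 5|}{2}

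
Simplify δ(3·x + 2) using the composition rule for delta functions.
\frac{\delta(x + 2/3)}{3}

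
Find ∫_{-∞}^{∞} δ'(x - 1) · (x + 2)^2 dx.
-6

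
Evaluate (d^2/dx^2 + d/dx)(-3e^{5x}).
- 90 e^{5 x}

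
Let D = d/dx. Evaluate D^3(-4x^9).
- 2016 x^{6}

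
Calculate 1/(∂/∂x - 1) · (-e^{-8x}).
\frac{e^{- 8 x}}{9}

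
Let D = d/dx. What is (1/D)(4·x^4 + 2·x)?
\frac{4 x^{5}}{5} + x^{2}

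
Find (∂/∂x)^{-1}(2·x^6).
\frac{2 x^{7}}{7}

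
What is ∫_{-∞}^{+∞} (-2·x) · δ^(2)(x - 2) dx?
0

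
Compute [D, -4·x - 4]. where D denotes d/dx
-4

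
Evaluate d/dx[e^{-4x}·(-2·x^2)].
4 x \left(2 x - 1\right) e^{- 4 x}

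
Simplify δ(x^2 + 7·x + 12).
\frac{\delta(x + 3) + \delta(x + 4)}{1}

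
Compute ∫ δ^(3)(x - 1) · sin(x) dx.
\cos{\left(1 \right)}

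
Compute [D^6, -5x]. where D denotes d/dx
-30D^{5}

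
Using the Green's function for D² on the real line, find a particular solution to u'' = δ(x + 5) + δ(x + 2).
\frac{|x + 5|}{2} + \frac{|x + 2|}{2}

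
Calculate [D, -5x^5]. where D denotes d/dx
- 25 x^{4}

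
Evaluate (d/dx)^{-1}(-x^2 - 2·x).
- \frac{x^{3}}{3} - x^{2}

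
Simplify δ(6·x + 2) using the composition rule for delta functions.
\frac{\delta(x + 1/3)}{6}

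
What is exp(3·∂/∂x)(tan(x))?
\tan{\left(x + 3 \right)}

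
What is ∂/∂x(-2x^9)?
- 18 x^{8}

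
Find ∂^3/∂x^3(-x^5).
- 60 x^{2}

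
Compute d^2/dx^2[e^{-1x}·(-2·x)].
2 \left(2 - x\right) e^{- x}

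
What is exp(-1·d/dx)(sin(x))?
\sin{\left(x - 1 \right)}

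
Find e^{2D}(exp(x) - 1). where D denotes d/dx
e^{x + 2} - 1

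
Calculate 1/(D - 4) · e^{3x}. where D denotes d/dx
- e^{3 x}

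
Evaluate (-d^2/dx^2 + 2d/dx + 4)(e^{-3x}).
- 11 e^{- 3 x}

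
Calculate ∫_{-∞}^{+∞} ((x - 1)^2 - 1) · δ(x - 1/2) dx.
- \frac{3}{4}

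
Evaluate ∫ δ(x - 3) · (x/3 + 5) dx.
6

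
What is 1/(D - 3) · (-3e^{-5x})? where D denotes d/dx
\frac{3 e^{- 5 x}}{8}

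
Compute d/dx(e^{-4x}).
- 4 e^{- 4 x}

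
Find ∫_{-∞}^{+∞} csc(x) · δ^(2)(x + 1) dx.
- \left(2 \cot^{2}{\left(1 \right)} + 1\right) \csc{\left(1 \right)}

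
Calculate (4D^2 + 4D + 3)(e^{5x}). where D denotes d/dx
123 e^{5 x}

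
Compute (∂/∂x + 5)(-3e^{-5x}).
0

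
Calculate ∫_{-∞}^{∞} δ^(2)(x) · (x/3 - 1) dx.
0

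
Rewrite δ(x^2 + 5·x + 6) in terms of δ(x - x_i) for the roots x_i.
\frac{\delta(x + 3) + \delta(x + 2)}{1}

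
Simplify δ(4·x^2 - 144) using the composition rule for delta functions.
\frac{\delta(x - 6) + \delta(x + 6)}{48}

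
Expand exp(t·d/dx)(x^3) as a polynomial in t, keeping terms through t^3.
t^{3} + 3 t^{2} x + 3 t x^{2} + x^{3}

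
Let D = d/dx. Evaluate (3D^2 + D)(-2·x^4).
8 x^{2} \left(- x - 9\right)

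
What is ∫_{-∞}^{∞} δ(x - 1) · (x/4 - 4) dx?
- \frac{15}{4}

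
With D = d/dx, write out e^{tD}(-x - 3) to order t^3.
- t - x - 3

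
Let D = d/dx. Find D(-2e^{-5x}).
10 e^{- 5 x}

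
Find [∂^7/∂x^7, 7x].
49\frac{d^{6}}{dx^{6}}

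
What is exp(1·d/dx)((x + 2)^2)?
x^{2} + 6 x + 9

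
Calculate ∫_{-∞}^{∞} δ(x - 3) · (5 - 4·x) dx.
-7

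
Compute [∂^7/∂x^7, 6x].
42\frac{d^{6}}{dx^{6}}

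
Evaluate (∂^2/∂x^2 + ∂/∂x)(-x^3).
3 x \left(- x - 2\right)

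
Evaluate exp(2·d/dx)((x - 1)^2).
x^{2} + 2 x + 1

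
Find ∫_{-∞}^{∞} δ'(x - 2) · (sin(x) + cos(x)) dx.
- \cos{\left(2 \right)} + \sin{\left(2 \right)}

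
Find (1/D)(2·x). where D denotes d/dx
x^{2}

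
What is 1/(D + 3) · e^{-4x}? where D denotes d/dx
- e^{- 4 x}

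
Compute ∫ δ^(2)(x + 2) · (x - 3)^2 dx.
2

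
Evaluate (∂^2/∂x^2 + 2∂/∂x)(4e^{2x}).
32 e^{2 x}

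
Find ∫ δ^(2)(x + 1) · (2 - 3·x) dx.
0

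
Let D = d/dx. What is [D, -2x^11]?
- 22 x^{10}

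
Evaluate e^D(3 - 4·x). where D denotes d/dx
- 4 x - 1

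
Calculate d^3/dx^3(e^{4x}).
64 e^{4 x}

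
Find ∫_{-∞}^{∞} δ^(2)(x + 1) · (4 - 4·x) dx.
0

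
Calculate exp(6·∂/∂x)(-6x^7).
- 6 x^{7} - 252 x^{6} - 4536 x^{5} - 45360 x^{4} - 272160 x^{3} - 979776 x^{2} - 1959552 x - 1679616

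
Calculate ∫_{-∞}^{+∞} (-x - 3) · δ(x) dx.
-3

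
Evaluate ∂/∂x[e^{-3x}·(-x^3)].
3 x^{2} \left(x - 1\right) e^{- 3 x}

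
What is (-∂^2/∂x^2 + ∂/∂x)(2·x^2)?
4 x - 4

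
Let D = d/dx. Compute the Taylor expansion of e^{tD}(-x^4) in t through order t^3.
x \left(- 4 t^{3} - 6 t^{2} x - 4 t x^{2} - x^{3}\right)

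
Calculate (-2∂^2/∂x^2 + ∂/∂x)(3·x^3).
9 x \left(x - 4\right)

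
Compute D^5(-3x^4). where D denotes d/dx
0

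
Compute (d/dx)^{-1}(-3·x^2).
- x^{3}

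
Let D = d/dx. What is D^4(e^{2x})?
16 e^{2 x}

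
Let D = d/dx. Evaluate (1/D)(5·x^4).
x^{5}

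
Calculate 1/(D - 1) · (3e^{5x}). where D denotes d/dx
\frac{3 e^{5 x}}{4}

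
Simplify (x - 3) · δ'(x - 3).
-\delta(x - 3)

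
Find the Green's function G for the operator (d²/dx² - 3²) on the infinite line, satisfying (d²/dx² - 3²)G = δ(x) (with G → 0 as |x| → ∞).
-\frac{e^{-3|x|}}{6}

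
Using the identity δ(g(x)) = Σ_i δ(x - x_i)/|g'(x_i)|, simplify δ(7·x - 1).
\frac{\delta(x - 1/7)}{7}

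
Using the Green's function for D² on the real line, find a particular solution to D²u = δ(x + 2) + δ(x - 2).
\frac{|x + 2|}{2} + \frac{|x - 2|}{2}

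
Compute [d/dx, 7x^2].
14 x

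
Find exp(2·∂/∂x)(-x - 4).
- x - 6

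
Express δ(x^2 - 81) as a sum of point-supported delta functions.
\frac{\delta(x - 9) + \delta(x + 9)}{18}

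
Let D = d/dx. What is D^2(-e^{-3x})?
- 9 e^{- 3 x}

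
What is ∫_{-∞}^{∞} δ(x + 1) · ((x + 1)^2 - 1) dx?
-1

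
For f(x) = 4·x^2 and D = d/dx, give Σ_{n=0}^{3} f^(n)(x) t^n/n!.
4 t^{2} + 8 t x + 4 x^{2}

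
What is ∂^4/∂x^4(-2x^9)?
- 6048 x^{5}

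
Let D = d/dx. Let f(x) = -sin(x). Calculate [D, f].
- \cos{\left(x \right)}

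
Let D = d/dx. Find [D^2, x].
2D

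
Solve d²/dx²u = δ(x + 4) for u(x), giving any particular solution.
\frac{|x + 4|}{2}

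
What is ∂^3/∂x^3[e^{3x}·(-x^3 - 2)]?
\left(- 27 x^{3} - 81 x^{2} - 54 x - 60\right) e^{3 x}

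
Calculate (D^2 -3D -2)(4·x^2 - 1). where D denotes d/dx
- 8 x^{2} - 24 x + 10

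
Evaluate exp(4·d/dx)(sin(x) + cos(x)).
\sqrt{2} \sin{\left(x + \frac{\pi}{4} + 4 \right)}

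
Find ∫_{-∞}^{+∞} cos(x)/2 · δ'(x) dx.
0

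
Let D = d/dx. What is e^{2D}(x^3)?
x^{3} + 6 x^{2} + 12 x + 8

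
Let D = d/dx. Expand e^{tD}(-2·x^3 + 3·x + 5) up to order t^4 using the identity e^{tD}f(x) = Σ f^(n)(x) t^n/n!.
- 2 t^{3} - 6 t^{2} x - 3 t \left(2 x^{2} - 1\right) - 2 x^{3} + 3 x + 5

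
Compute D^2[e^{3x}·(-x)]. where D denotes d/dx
\left(- 9 x - 6\right) e^{3 x}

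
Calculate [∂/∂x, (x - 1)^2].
2 x - 2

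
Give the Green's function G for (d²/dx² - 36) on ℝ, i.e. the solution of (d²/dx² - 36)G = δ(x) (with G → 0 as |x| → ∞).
-\frac{e^{-6|x|}}{12}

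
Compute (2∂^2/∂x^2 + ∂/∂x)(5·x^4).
20 x^{2} \left(x + 6\right)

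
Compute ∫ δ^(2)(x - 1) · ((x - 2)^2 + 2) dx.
2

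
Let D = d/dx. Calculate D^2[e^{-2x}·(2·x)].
8 \left(x - 1\right) e^{- 2 x}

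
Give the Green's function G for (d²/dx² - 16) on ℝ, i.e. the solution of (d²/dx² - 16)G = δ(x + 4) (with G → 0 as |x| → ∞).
-\frac{e^{-4|x + 4|}}{8}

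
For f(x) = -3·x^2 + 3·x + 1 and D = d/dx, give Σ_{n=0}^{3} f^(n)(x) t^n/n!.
- 3 t^{2} - 3 t \left(2 x - 1\right) - 3 x^{2} + 3 x + 1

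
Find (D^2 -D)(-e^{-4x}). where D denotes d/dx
- 20 e^{- 4 x}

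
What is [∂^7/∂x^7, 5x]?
35\frac{d^{6}}{dx^{6}}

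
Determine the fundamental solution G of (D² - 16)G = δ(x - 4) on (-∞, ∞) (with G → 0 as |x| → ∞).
-\frac{e^{-4|x - 4|}}{8}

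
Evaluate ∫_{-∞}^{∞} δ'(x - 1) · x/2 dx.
- \frac{1}{2}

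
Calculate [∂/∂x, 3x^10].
30 x^{9}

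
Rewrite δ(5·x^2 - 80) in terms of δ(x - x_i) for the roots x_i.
\frac{\delta(x - 4) + \delta(x + 4)}{40}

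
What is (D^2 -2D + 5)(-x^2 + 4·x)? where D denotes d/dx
- 5 x^{2} + 24 x - 10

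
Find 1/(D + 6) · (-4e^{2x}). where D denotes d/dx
- \frac{e^{2 x}}{2}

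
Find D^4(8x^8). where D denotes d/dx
13440 x^{4}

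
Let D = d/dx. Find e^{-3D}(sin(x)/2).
\frac{\sin{\left(x - 3 \right)}}{2}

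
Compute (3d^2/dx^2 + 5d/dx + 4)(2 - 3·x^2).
- 12 x^{2} - 30 x - 10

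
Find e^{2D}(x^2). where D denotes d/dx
x^{2} + 4 x + 4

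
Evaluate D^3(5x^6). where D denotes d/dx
600 x^{3}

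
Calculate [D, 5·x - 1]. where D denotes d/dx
5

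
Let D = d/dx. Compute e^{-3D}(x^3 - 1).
x^{3} - 9 x^{2} + 27 x - 28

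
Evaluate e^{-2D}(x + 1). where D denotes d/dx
x - 1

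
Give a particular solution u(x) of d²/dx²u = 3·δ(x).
\frac{3|x|}{2}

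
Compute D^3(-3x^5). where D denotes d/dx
- 180 x^{2}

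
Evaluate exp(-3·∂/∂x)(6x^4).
6 x^{4} - 72 x^{3} + 324 x^{2} - 648 x + 486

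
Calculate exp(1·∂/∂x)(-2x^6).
- 2 x^{6} - 12 x^{5} - 30 x^{4} - 40 x^{3} - 30 x^{2} - 12 x - 2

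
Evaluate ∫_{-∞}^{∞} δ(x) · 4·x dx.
0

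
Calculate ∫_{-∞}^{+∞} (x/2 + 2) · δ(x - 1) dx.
\frac{5}{2}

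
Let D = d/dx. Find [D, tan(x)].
\frac{1}{\cos^{2}{\left(x \right)}}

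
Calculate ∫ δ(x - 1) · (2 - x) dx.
1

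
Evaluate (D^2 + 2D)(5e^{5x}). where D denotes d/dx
175 e^{5 x}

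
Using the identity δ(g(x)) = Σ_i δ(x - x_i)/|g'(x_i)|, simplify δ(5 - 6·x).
\frac{\delta(x - 5/6)}{6}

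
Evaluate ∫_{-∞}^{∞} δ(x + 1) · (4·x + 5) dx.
1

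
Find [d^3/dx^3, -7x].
-21\frac{d^{2}}{dx^{2}}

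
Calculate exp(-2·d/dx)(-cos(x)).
- \cos{\left(x - 2 \right)}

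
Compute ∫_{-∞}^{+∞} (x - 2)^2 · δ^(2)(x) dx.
2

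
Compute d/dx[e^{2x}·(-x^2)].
2 x \left(- x - 1\right) e^{2 x}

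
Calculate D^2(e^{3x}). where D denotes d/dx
9 e^{3 x}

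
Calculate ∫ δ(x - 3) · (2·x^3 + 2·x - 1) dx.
59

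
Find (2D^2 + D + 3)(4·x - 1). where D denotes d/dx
12 x + 1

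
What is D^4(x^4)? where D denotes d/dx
24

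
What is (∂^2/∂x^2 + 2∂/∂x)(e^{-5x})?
15 e^{- 5 x}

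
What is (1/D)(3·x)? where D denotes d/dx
\frac{3 x^{2}}{2}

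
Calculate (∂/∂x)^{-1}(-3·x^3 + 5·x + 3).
- \frac{3 x^{4}}{4} + \frac{5 x^{2}}{2} + 3 x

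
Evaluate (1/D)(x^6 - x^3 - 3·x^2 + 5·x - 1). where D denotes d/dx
\frac{x^{7}}{7} - \frac{x^{4}}{4} - x^{3} + \frac{5 x^{2}}{2} - x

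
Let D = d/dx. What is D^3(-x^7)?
- 210 x^{4}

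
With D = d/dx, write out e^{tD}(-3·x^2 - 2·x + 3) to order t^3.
- 3 t^{2} - 2 t \left(3 x + 1\right) - 3 x^{2} - 2 x + 3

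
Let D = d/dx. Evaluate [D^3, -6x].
-18D^{2}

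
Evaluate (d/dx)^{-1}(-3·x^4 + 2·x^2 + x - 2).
- \frac{3 x^{5}}{5} + \frac{2 x^{3}}{3} + \frac{x^{2}}{2} - 2 x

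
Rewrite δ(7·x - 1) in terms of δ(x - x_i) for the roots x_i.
\frac{\delta(x - 1/7)}{7}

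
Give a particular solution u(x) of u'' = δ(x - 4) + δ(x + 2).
\frac{|x - 4|}{2} + \frac{|x + 2|}{2}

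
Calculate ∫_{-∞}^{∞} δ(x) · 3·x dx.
0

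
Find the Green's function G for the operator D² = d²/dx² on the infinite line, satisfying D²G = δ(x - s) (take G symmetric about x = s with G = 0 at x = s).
\frac{|x - s|}{2}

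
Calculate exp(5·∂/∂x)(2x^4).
2 x^{4} + 40 x^{3} + 300 x^{2} + 1000 x + 1250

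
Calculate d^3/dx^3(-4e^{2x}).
- 32 e^{2 x}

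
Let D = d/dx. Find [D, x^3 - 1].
3 x^{2}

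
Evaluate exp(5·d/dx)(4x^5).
4 x^{5} + 100 x^{4} + 1000 x^{3} + 5000 x^{2} + 12500 x + 12500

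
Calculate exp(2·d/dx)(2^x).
2^{x + 2}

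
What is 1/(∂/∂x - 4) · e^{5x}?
e^{5 x}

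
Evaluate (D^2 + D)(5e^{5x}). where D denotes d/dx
150 e^{5 x}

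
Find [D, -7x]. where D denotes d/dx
-7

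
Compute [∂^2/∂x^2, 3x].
6\frac{d}{dx}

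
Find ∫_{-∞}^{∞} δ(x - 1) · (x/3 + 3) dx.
\frac{10}{3}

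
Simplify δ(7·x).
\frac{\delta(x)}{7}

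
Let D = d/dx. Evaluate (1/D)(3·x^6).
\frac{3 x^{7}}{7}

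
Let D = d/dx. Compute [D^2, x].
2D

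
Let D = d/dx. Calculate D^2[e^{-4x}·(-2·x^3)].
4 x \left(- 8 x^{2} + 12 x - 3\right) e^{- 4 x}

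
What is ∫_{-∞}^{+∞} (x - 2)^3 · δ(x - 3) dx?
1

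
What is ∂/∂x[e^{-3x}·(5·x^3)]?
15 x^{2} \left(1 - x\right) e^{- 3 x}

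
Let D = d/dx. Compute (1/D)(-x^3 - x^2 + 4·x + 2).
- \frac{x^{4}}{4} - \frac{x^{3}}{3} + 2 x^{2} + 2 x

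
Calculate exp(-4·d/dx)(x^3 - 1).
x^{3} - 12 x^{2} + 48 x - 65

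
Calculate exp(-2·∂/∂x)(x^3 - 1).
x^{3} - 6 x^{2} + 12 x - 9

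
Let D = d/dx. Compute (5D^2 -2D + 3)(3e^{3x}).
126 e^{3 x}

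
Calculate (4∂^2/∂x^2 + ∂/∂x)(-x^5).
5 x^{3} \left(- x - 16\right)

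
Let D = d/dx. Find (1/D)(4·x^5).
\frac{2 x^{6}}{3}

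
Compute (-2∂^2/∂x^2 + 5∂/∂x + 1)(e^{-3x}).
- 32 e^{- 3 x}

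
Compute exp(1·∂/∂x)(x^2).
x^{2} + 2 x + 1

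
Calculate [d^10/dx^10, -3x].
-30\frac{d^{9}}{dx^{9}}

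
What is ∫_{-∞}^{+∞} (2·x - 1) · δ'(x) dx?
-2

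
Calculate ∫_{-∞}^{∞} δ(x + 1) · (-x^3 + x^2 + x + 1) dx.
2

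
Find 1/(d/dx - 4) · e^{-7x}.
- \frac{e^{- 7 x}}{11}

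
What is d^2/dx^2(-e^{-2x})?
- 4 e^{- 2 x}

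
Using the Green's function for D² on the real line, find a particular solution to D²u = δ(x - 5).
\frac{|x - 5|}{2}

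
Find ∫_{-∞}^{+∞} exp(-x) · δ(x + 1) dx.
e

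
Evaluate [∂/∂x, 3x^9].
27 x^{8}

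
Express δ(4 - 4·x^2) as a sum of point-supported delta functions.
\frac{\delta(x - 1) + \delta(x + 1)}{8}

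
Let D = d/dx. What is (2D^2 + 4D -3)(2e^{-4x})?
26 e^{- 4 x}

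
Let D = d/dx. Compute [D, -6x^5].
- 30 x^{4}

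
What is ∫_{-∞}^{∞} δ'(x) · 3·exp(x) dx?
-3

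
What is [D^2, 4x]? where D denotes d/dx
8D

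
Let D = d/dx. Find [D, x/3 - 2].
\frac{1}{3}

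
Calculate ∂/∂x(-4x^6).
- 24 x^{5}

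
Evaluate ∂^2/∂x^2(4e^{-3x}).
36 e^{- 3 x}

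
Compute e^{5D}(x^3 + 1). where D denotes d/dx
x^{3} + 15 x^{2} + 75 x + 126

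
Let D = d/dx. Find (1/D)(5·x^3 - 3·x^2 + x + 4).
\frac{5 x^{4}}{4} - x^{3} + \frac{x^{2}}{2} + 4 x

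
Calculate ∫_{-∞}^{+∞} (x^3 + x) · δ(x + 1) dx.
-2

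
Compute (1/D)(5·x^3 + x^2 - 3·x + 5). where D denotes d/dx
\frac{5 x^{4}}{4} + \frac{x^{3}}{3} - \frac{3 x^{2}}{2} + 5 x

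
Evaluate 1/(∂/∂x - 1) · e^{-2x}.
- \frac{e^{- 2 x}}{3}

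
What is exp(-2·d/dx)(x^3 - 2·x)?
x^{3} - 6 x^{2} + 10 x - 4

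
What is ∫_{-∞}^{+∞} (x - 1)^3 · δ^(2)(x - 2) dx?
6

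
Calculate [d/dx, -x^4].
- 4 x^{3}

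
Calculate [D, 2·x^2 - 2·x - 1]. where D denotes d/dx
4 x - 2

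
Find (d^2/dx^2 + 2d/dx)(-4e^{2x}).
- 32 e^{2 x}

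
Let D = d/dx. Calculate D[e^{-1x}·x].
\left(1 - x\right) e^{- x}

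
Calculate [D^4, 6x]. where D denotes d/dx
24D^{3}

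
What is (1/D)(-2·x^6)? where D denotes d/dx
- \frac{2 x^{7}}{7}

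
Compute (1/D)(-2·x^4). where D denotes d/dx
- \frac{2 x^{5}}{5}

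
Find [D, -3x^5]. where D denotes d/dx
- 15 x^{4}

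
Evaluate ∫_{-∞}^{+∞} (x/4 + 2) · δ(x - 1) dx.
\frac{9}{4}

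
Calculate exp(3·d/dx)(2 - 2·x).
- 2 x - 4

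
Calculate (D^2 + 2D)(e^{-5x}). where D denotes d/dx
15 e^{- 5 x}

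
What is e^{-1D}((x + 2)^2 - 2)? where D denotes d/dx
x^{2} + 2 x - 1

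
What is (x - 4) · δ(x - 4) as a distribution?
0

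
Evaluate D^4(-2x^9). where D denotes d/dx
- 6048 x^{5}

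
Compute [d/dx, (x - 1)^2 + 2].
2 x - 2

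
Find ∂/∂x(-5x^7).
- 35 x^{6}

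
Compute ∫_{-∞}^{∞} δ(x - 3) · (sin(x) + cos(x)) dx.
\cos{\left(3 \right)} + \sin{\left(3 \right)}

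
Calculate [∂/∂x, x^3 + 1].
3 x^{2}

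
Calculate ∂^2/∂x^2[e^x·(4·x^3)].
4 x \left(x^{2} + 6 x + 6\right) e^{x}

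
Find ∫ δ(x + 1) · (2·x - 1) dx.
-3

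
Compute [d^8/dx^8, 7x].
56\frac{d^{7}}{dx^{7}}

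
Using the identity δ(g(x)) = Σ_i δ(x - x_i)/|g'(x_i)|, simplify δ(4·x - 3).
\frac{\delta(x - 3/4)}{4}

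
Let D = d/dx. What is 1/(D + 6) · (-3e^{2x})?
- \frac{3 e^{2 x}}{8}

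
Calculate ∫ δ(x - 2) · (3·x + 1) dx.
7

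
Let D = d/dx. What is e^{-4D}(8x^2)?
8 x^{2} - 64 x + 128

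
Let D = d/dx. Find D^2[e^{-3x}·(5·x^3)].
15 x \left(3 x^{2} - 6 x + 2\right) e^{- 3 x}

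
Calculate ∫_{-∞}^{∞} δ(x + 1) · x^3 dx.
-1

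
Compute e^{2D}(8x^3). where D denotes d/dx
8 x^{3} + 48 x^{2} + 96 x + 64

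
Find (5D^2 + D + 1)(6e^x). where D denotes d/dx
42 e^{x}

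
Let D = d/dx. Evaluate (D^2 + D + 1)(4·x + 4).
4 x + 8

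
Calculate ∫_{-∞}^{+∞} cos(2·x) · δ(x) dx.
1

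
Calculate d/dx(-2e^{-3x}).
6 e^{- 3 x}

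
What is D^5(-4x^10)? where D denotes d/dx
- 120960 x^{5}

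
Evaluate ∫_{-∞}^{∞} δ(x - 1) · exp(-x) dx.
e^{-1}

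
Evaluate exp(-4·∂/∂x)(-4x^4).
- 4 x^{4} + 64 x^{3} - 384 x^{2} + 1024 x - 1024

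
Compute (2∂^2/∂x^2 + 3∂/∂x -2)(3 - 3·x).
6 x - 15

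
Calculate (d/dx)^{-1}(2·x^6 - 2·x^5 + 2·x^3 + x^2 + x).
\frac{2 x^{7}}{7} - \frac{x^{6}}{3} + \frac{x^{4}}{2} + \frac{x^{3}}{3} + \frac{x^{2}}{2}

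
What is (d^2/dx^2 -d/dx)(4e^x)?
0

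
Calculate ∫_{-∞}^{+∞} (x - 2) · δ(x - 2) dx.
0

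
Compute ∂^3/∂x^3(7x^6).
840 x^{3}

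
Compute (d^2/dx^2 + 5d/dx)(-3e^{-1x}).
12 e^{- x}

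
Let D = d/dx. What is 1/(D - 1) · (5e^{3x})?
\frac{5 e^{3 x}}{2}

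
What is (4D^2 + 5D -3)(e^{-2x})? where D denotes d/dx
3 e^{- 2 x}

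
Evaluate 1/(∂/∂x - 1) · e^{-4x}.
- \frac{e^{- 4 x}}{5}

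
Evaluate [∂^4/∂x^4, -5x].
-20\frac{d^{3}}{dx^{3}}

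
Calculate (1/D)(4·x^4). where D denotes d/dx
\frac{4 x^{5}}{5}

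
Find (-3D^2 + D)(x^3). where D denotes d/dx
3 x \left(x - 6\right)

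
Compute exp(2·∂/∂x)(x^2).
x^{2} + 4 x + 4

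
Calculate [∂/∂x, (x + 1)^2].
2 x + 2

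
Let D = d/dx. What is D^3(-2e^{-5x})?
250 e^{- 5 x}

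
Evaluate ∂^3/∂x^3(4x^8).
1344 x^{5}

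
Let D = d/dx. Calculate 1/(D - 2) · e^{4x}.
\frac{e^{4 x}}{2}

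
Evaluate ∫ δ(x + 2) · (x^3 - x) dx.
-6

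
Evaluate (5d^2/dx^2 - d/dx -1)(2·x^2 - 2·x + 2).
- 2 x^{2} - 2 x + 20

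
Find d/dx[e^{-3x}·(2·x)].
2 \left(1 - 3 x\right) e^{- 3 x}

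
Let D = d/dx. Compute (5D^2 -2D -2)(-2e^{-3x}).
- 98 e^{- 3 x}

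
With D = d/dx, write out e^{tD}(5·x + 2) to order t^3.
5 t + 5 x + 2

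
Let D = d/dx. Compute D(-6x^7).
- 42 x^{6}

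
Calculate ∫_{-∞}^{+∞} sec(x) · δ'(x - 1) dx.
- \tan{\left(1 \right)} \sec{\left(1 \right)}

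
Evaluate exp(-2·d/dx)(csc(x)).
\csc{\left(x - 2 \right)}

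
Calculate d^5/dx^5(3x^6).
2160 x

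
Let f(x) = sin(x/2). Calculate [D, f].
\frac{\cos{\left(\frac{x}{2} \right)}}{2}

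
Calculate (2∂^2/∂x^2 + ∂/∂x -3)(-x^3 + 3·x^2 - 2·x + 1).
3 x^{3} - 12 x^{2} + 7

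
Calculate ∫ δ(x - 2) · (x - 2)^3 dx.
0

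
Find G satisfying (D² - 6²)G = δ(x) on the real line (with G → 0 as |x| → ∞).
-\frac{e^{-6|x|}}{12}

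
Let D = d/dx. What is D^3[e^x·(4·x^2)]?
4 \left(x^{2} + 6 x + 6\right) e^{x}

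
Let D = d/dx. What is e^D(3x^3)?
3 x^{3} + 9 x^{2} + 9 x + 3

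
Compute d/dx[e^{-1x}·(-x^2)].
x \left(x - 2\right) e^{- x}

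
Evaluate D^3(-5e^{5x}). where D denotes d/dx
- 625 e^{5 x}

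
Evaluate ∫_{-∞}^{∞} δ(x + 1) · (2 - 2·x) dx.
4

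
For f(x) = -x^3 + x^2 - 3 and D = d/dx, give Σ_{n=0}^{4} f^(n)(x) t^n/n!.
- t^{3} - t^{2} \left(3 x - 1\right) - t x \left(3 x - 2\right) - x^{3} + x^{2} - 3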